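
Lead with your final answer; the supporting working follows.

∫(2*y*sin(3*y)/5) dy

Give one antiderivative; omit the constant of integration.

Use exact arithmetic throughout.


The answer is -2*y*cos(3*y)/15 + 2*sin(3*y)/45.
Step 1. Integrate ∫(2*y*sin(3*y)/5) dy by parts with u = y, dv = (2*sin(3*y)/5) dy, so v = -2*cos(3*y)/15: now -2*y*cos(3*y)/15 + ∫(2*cos(3*y)/15) dy.
Step 2. Evaluate the standard form: now -2*y*cos(3*y)/15 + 2*sin(3*y)/45.
Answer: -2*y*cos(3*y)/15 + 2*sin(3*y)/45.


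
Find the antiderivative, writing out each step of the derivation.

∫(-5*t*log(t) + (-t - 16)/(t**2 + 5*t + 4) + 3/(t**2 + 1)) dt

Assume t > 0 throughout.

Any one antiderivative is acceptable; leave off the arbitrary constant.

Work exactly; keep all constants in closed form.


Step 1. Rewrite: now ∫(-5*t*log(t)) dt + ∫((-t - 16)/(t**2 + 5*t + 4)) dt + ∫(3/(t**2 + 1)) dt.
Step 2. Decompose ∫((-t - 16)/(t**2 + 5*t + 4)) dt by partial fractions, (-t - 16)/(t**2 + 5*t + 4) = 4/(t + 4) - 5/(t + 1): now ∫(-5*t*log(t)) dt + ∫(-5/(t + 1)) dt + ∫(4/(t + 4)) dt + ∫(3/(t**2 + 1)) dt.
Step 3. Evaluate the standard form [assuming t > -1]: now -5*log(t + 1) + ∫(-5*t*log(t)) dt + ∫(4/(t + 4)) dt + ∫(3/(t**2 + 1)) dt.
Step 4. Evaluate the standard form [assuming t > -4]: now -5*log(t + 1) + 4*log(t + 4) + ∫(-5*t*log(t)) dt + ∫(3/(t**2 + 1)) dt.
Step 5. Evaluate the standard form: now -5*log(t + 1) + 4*log(t + 4) + 3*atan(t) + ∫(-5*t*log(t)) dt.
Step 6. Integrate ∫(-5*t*log(t)) dt by parts with u = log(t), dv = (-5*t) dt, so v = -5*t**2/2 [assuming t > 0]: now -5*t**2*log(t)/2 - 5*log(t + 1) + 4*log(t + 4) + 3*atan(t) + ∫(5*t/2) dt.
Step 7. Evaluate the standard form: now -5*t**2*log(t)/2 + 5*t**2/4 - 5*log(t + 1) + 4*log(t + 4) + 3*atan(t).
Answer: -5*t**2*log(t)/2 + 5*t**2/4 - 5*log(t + 1) + 4*log(t + 4) + 3*atan(t).


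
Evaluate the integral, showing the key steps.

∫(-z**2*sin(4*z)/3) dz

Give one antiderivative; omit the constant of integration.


Step 1. Integrate ∫(-z**2*sin(4*z)/3) dz by parts with u = z**2, dv = (-sin(4*z)/3) dz, so v = cos(4*z)/12: now z**2*cos(4*z)/12 + ∫(-z*cos(4*z)/6) dz.
Step 2. Integrate ∫(-z*cos(4*z)/6) dz by parts with u = z, dv = (-cos(4*z)/6) dz, so v = -sin(4*z)/24: now z**2*cos(4*z)/12 - z*sin(4*z)/24 + ∫(sin(4*z)/24) dz.
Step 3. Evaluate the standard form: now z**2*cos(4*z)/12 - z*sin(4*z)/24 - cos(4*z)/96.
Answer: z**2*cos(4*z)/12 - z*sin(4*z)/24 - cos(4*z)/96.


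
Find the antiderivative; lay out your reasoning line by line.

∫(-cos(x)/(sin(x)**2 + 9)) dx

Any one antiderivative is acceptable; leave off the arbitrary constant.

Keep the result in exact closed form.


Step 1. Substitute u = sin(x), turning ∫(-cos(x)/(sin(x)**2 + 9)) dx into ∫(-1/(u**2 + 9)) du: now ∫(-1/(u**2 + 9)) du.
Step 2. Evaluate the standard form: now -atan(u/3)/3.
Step 3. Substitute back u = sin(x): now -atan(sin(x)/3)/3.
Answer: -atan(sin(x)/3)/3.


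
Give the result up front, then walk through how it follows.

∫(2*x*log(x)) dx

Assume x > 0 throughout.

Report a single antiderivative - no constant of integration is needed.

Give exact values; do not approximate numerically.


The answer is x**2*log(x) - x**2/2.
Step 1. Integrate ∫(2*x*log(x)) dx by parts with u = log(x), dv = (2*x) dx, so v = x**2 [assuming x > 0]: now x**2*log(x) + ∫(-x) dx.
Step 2. Evaluate the standard form: now x**2*log(x) - x**2/2.
Answer: x**2*log(x) - x**2/2.


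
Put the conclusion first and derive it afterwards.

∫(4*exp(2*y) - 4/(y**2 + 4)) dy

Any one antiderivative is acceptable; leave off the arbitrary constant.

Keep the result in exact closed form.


The answer is 2*exp(2*y) - 2*atan(y/2).
Step 1. Rewrite: now ∫(-4/(y**2 + 4)) dy + ∫(4*exp(2*y)) dy.
Step 2. Evaluate the standard form: now -2*atan(y/2) + ∫(4*exp(2*y)) dy.
Step 3. Evaluate the standard form: now 2*exp(2*y) - 2*atan(y/2).
Answer: 2*exp(2*y) - 2*atan(y/2).


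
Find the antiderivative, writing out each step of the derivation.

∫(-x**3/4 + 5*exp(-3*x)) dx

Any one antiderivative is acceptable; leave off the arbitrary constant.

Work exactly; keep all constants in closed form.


Step 1. Rewrite: now ∫(-x**3/4) dx + ∫(5*exp(-3*x)) dx.
Step 2. Evaluate the standard form: now ∫(-x**3/4) dx - 5*exp(-3*x)/3.
Step 3. Evaluate the standard form: now -x**4/16 - 5*exp(-3*x)/3.
Answer: -x**4/16 - 5*exp(-3*x)/3.


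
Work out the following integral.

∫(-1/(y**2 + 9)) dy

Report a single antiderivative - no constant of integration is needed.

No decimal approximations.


Answer: -atan(y/3)/3.


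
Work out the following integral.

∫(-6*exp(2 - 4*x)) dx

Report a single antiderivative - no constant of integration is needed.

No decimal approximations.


Answer: 3*exp(2 - 4*x)/2.


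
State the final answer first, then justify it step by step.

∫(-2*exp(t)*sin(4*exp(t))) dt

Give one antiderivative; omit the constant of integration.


The answer is cos(4*exp(t))/2.
Step 1. Substitute u = exp(t), turning ∫(-2*exp(t)*sin(4*exp(t))) dt into ∫(-2*sin(4*u)) du: now ∫(-2*sin(4*u)) du.
Step 2. Evaluate the standard form: now cos(4*u)/2.
Step 3. Substitute back u = exp(t): now cos(4*exp(t))/2.
Answer: cos(4*exp(t))/2.


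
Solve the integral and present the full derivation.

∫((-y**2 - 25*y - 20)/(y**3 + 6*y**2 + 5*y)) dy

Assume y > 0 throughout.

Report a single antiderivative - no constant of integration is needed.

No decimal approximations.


Step 1. Decompose ∫((-y**2 - 25*y - 20)/(y**3 + 6*y**2 + 5*y)) dy by partial fractions, (-y**2 - 25*y - 20)/(y**3 + 6*y**2 + 5*y) = 4/(y + 5) - 1/(y + 1) - 4/y: now ∫(-4/y) dy + ∫(-1/(y + 1)) dy + ∫(4/(y + 5)) dy.
Step 2. Evaluate the standard form [assuming y > -1]: now -log(y + 1) + ∫(-4/y) dy + ∫(4/(y + 5)) dy.
Step 3. Evaluate the standard form [assuming y > 0]: now -4*log(y) - log(y + 1) + ∫(4/(y + 5)) dy.
Step 4. Evaluate the standard form [assuming y > -5]: now -4*log(y) - log(y + 1) + 4*log(y + 5).
Answer: -4*log(y) - log(y + 1) + 4*log(y + 5).


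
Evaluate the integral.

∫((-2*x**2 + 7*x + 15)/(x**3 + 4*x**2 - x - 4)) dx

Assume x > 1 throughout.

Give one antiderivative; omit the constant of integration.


Answer: 2*log(x - 1) - log(x + 1) - 3*log(x + 4).


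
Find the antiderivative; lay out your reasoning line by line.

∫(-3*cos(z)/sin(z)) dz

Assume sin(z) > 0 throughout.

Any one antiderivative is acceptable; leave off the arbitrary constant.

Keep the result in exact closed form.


Step 1. Substitute u = sin(z), turning ∫(-3*cos(z)/sin(z)) dz into ∫(-3/u) du: now ∫(-3/u) du.
Step 2. Evaluate the standard form [assuming u > 0]: now -3*log(u).
Step 3. Substitute back u = sin(z): now -3*log(sin(z)).
Answer: -3*log(sin(z)).


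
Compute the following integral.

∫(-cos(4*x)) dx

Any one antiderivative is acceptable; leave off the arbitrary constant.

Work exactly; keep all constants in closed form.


Answer: -sin(4*x)/4.


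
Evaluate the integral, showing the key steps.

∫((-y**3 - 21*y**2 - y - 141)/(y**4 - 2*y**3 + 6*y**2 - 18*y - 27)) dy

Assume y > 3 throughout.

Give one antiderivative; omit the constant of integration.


Step 1. Decompose ∫((-y**3 - 21*y**2 - y - 141)/(y**4 - 2*y**3 + 6*y**2 - 18*y - 27)) dy by partial fractions, (-y**3 - 21*y**2 - y - 141)/(y**4 - 2*y**3 + 6*y**2 - 18*y - 27) = -4/(y**2 + 9) + 4/(y + 1) - 5/(y - 3): now ∫(-5/(y - 3)) dy + ∫(4/(y + 1)) dy + ∫(-4/(y**2 + 9)) dy.
Step 2. Evaluate the standard form [assuming y > -1]: now 4*log(y + 1) + ∫(-5/(y - 3)) dy + ∫(-4/(y**2 + 9)) dy.
Step 3. Evaluate the standard form [assuming y > 3]: now -5*log(y - 3) + 4*log(y + 1) + ∫(-4/(y**2 + 9)) dy.
Step 4. Evaluate the standard form: now -5*log(y - 3) + 4*log(y + 1) - 4*atan(y/3)/3.
Answer: -5*log(y - 3) + 4*log(y + 1) - 4*atan(y/3)/3.


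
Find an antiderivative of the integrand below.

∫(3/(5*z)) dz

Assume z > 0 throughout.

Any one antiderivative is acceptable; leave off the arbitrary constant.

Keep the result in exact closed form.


Answer: 3*log(z)/5.


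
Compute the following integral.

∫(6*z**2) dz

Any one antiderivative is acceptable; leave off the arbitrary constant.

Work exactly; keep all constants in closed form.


Answer: 2*z**3.


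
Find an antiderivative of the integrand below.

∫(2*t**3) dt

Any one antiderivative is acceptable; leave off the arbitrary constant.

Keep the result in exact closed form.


Answer: t**4/2.


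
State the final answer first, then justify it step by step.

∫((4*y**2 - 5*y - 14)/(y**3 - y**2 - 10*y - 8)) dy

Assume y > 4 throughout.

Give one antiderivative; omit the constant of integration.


The answer is log(y - 4) + log(y + 1) + 2*log(y + 2).
Step 1. Decompose ∫((4*y**2 - 5*y - 14)/(y**3 - y**2 - 10*y - 8)) dy by partial fractions, (4*y**2 - 5*y - 14)/(y**3 - y**2 - 10*y - 8) = 2/(y + 2) + 1/(y + 1) + 1/(y - 4): now ∫(1/(y - 4)) dy + ∫(1/(y + 1)) dy + ∫(2/(y + 2)) dy.
Step 2. Evaluate the standard form [assuming y > -1]: now log(y + 1) + ∫(1/(y - 4)) dy + ∫(2/(y + 2)) dy.
Step 3. Evaluate the standard form [assuming y > 4]: now log(y - 4) + log(y + 1) + ∫(2/(y + 2)) dy.
Step 4. Evaluate the standard form [assuming y > -2]: now log(y - 4) + log(y + 1) + 2*log(y + 2).
Answer: log(y - 4) + log(y + 1) + 2*log(y + 2).


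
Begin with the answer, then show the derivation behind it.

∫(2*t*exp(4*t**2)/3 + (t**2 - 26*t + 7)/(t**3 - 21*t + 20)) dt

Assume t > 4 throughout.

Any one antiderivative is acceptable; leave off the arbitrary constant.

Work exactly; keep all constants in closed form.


The answer is exp(4*t**2)/12 - 3*log(t - 4) + log(t - 1) + 3*log(t + 5).
Step 1. Rewrite: now ∫(2*t*exp(4*t**2)/3) dt + ∫((t**2 - 26*t + 7)/(t**3 - 21*t + 20)) dt.
Step 2. Substitute u = t**2, turning ∫(2*t*exp(4*t**2)/3) dt into ∫(exp(4*u)/3) du: now ∫((t**2 - 26*t + 7)/(t**3 - 21*t + 20)) dt + ∫(exp(4*u)/3) du.
Step 3. Evaluate the standard form: now exp(4*u)/12 + ∫((t**2 - 26*t + 7)/(t**3 - 21*t + 20)) dt.
Step 4. Substitute back u = t**2: now exp(4*t**2)/12 + ∫((t**2 - 26*t + 7)/(t**3 - 21*t + 20)) dt.
Step 5. Decompose ∫((t**2 - 26*t + 7)/(t**3 - 21*t + 20)) dt by partial fractions, (t**2 - 26*t + 7)/(t**3 - 21*t + 20) = 3/(t + 5) + 1/(t - 1) - 3/(t - 4): now exp(4*t**2)/12 + ∫(-3/(t - 4)) dt + ∫(1/(t - 1)) dt + ∫(3/(t + 5)) dt.
Step 6. Evaluate the standard form [assuming t > 4]: now exp(4*t**2)/12 - 3*log(t - 4) + ∫(1/(t - 1)) dt + ∫(3/(t + 5)) dt.
Step 7. Evaluate the standard form [assuming t > -5]: now exp(4*t**2)/12 - 3*log(t - 4) + 3*log(t + 5) + ∫(1/(t - 1)) dt.
Step 8. Evaluate the standard form [assuming t > 1]: now exp(4*t**2)/12 - 3*log(t - 4) + log(t - 1) + 3*log(t + 5).
Answer: exp(4*t**2)/12 - 3*log(t - 4) + log(t - 1) + 3*log(t + 5).


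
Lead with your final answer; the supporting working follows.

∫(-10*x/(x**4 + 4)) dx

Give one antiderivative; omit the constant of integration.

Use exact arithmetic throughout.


The answer is -5*atan(x**2/2)/2.
Step 1. Substitute u = x**2, turning ∫(-10*x/(x**4 + 4)) dx into ∫(-5/(u**2 + 4)) du: now ∫(-5/(u**2 + 4)) du.
Step 2. Evaluate the standard form: now -5*atan(u/2)/2.
Step 3. Substitute back u = x**2: now -5*atan(x**2/2)/2.
Answer: -5*atan(x**2/2)/2.


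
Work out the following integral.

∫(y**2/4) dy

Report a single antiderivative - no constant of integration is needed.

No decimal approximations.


Answer: y**3/12.


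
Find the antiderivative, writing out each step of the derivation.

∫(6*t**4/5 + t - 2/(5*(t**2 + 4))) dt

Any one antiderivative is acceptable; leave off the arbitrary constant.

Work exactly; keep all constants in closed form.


Step 1. Rewrite: now ∫(t) dt + ∫(6*t**4/5) dt + ∫(-2/(5*(t**2 + 4))) dt.
Step 2. Evaluate the standard form: now t**2/2 + ∫(6*t**4/5) dt + ∫(-2/(5*(t**2 + 4))) dt.
Step 3. Evaluate the standard form: now t**2/2 - atan(t/2)/5 + ∫(6*t**4/5) dt.
Step 4. Evaluate the standard form: now 6*t**5/25 + t**2/2 - atan(t/2)/5.
Answer: 6*t**5/25 + t**2/2 - atan(t/2)/5.


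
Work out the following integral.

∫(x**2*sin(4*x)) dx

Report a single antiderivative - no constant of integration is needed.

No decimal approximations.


Answer: -x**2*cos(4*x)/4 + x*sin(4*x)/8 + cos(4*x)/32.


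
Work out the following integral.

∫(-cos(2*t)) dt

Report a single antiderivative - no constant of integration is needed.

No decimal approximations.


Answer: -sin(2*t)/2.


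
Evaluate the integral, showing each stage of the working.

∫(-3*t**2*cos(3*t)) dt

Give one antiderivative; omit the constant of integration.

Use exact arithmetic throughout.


Step 1. Integrate ∫(-3*t**2*cos(3*t)) dt by parts with u = t**2, dv = (-3*cos(3*t)) dt, so v = -sin(3*t): now -t**2*sin(3*t) + ∫(2*t*sin(3*t)) dt.
Step 2. Integrate ∫(2*t*sin(3*t)) dt by parts with u = t, dv = (2*sin(3*t)) dt, so v = -2*cos(3*t)/3: now -t**2*sin(3*t) - 2*t*cos(3*t)/3 + ∫(2*cos(3*t)/3) dt.
Step 3. Evaluate the standard form: now -t**2*sin(3*t) - 2*t*cos(3*t)/3 + 2*sin(3*t)/9.
Answer: -t**2*sin(3*t) - 2*t*cos(3*t)/3 + 2*sin(3*t)/9.


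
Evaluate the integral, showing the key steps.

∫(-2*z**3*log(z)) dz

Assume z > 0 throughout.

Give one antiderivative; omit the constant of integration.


Step 1. Integrate ∫(-2*z**3*log(z)) dz by parts with u = log(z), dv = (-2*z**3) dz, so v = -z**4/2 [assuming z > 0]: now -z**4*log(z)/2 + ∫(z**3/2) dz.
Step 2. Evaluate the standard form: now -z**4*log(z)/2 + z**4/8.
Answer: -z**4*log(z)/2 + z**4/8.


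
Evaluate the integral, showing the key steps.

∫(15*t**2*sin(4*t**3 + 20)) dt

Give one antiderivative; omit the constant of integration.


Step 1. Substitute u = t**3 + 5, turning ∫(15*t**2*sin(4*t**3 + 20)) dt into ∫(5*sin(4*u)) du: now ∫(5*sin(4*u)) du.
Step 2. Evaluate the standard form: now -5*cos(4*u)/4.
Step 3. Substitute back u = t**3 + 5: now -5*cos(4*t**3 + 20)/4.
Answer: -5*cos(4*t**3 + 20)/4.


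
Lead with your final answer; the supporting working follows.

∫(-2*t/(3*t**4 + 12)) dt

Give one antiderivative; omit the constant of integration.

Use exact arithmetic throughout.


The answer is -atan(t**2/2)/6.
Step 1. Substitute u = t**2, turning ∫(-2*t/(3*t**4 + 12)) dt into ∫(-1/(3*(u**2 + 4))) du: now ∫(-1/(3*(u**2 + 4))) du.
Step 2. Evaluate the standard form: now -atan(u/2)/6.
Step 3. Substitute back u = t**2: now -atan(t**2/2)/6.
Answer: -atan(t**2/2)/6.


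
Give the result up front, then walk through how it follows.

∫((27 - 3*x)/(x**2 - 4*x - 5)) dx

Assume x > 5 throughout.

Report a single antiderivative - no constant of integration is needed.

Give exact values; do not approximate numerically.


The answer is 2*log(x - 5) - 5*log(x + 1).
Step 1. Decompose ∫((27 - 3*x)/(x**2 - 4*x - 5)) dx by partial fractions, (27 - 3*x)/(x**2 - 4*x - 5) = -5/(x + 1) + 2/(x - 5): now ∫(2/(x - 5)) dx + ∫(-5/(x + 1)) dx.
Step 2. Evaluate the standard form [assuming x > 5]: now 2*log(x - 5) + ∫(-5/(x + 1)) dx.
Step 3. Evaluate the standard form [assuming x > -1]: now 2*log(x - 5) - 5*log(x + 1).
Answer: 2*log(x - 5) - 5*log(x + 1).


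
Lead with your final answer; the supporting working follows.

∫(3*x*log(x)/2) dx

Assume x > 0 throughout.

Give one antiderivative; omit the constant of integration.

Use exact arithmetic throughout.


The answer is 3*x**2*log(x)/4 - 3*x**2/8.
Step 1. Integrate ∫(3*x*log(x)/2) dx by parts with u = log(x), dv = (3*x/2) dx, so v = 3*x**2/4 [assuming x > 0]: now 3*x**2*log(x)/4 + ∫(-3*x/4) dx.
Step 2. Evaluate the standard form: now 3*x**2*log(x)/4 - 3*x**2/8.
Answer: 3*x**2*log(x)/4 - 3*x**2/8.


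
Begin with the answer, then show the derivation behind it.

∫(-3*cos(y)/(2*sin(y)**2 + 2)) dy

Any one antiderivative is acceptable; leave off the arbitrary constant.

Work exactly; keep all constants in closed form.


The answer is -3*atan(sin(y))/2.
Step 1. Substitute u = sin(y), turning ∫(-3*cos(y)/(2*sin(y)**2 + 2)) dy into ∫(-3/(2*(u**2 + 1))) du: now ∫(-3/(2*(u**2 + 1))) du.
Step 2. Evaluate the standard form: now -3*atan(u)/2.
Step 3. Substitute back u = sin(y): now -3*atan(sin(y))/2.
Answer: -3*atan(sin(y))/2.


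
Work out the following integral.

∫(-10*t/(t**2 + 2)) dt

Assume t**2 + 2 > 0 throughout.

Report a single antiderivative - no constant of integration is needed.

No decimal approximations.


Answer: -5*log(t**2 + 2).


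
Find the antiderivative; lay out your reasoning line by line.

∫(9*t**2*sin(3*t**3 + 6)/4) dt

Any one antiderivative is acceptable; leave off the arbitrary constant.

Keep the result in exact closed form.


Step 1. Substitute u = t**3 + 2, turning ∫(9*t**2*sin(3*t**3 + 6)/4) dt into ∫(3*sin(3*u)/4) du: now ∫(3*sin(3*u)/4) du.
Step 2. Evaluate the standard form: now -cos(3*u)/4.
Step 3. Substitute back u = t**3 + 2: now -cos(3*t**3 + 6)/4.
Answer: -cos(3*t**3 + 6)/4.


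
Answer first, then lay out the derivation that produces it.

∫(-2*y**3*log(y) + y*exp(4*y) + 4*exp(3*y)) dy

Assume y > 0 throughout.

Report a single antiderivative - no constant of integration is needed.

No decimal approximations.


The answer is -y**4*log(y)/2 + y**4/8 + y*exp(4*y)/4 - exp(4*y)/16 + 4*exp(3*y)/3.
Step 1. Rewrite: now ∫(y*exp(4*y)) dy + ∫(-2*y**3*log(y)) dy + ∫(4*exp(3*y)) dy.
Step 2. Integrate ∫(y*exp(4*y)) dy by parts with u = y, dv = (exp(4*y)) dy, so v = exp(4*y)/4: now y*exp(4*y)/4 + ∫(-2*y**3*log(y)) dy + ∫(4*exp(3*y)) dy + ∫(-exp(4*y)/4) dy.
Step 3. Evaluate the standard form: now y*exp(4*y)/4 - exp(4*y)/16 + ∫(-2*y**3*log(y)) dy + ∫(4*exp(3*y)) dy.
Step 4. Integrate ∫(-2*y**3*log(y)) dy by parts with u = log(y), dv = (-2*y**3) dy, so v = -y**4/2 [assuming y > 0]: now -y**4*log(y)/2 + y*exp(4*y)/4 - exp(4*y)/16 + ∫(y**3/2) dy + ∫(4*exp(3*y)) dy.
Step 5. Evaluate the standard form: now -y**4*log(y)/2 + y**4/8 + y*exp(4*y)/4 - exp(4*y)/16 + ∫(4*exp(3*y)) dy.
Step 6. Evaluate the standard form: now -y**4*log(y)/2 + y**4/8 + y*exp(4*y)/4 - exp(4*y)/16 + 4*exp(3*y)/3.
Answer: -y**4*log(y)/2 + y**4/8 + y*exp(4*y)/4 - exp(4*y)/16 + 4*exp(3*y)/3.


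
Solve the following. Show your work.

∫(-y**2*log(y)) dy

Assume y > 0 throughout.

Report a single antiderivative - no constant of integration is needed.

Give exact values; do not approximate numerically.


Step 1. Integrate ∫(-y**2*log(y)) dy by parts with u = log(y), dv = (-y**2) dy, so v = -y**3/3 [assuming y > 0]: now -y**3*log(y)/3 + ∫(y**2/3) dy.
Step 2. Evaluate the standard form: now -y**3*log(y)/3 + y**3/9.
Answer: -y**3*log(y)/3 + y**3/9.


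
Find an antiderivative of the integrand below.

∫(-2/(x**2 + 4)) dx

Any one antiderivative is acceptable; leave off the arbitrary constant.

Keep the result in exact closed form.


Answer: -atan(x/2).


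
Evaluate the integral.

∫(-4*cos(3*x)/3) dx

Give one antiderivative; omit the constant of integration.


Answer: -4*sin(3*x)/9.


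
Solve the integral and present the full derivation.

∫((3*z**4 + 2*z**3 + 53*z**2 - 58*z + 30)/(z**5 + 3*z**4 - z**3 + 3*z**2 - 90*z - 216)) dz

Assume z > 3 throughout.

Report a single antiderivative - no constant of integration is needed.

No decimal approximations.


Step 1. Decompose ∫((3*z**4 + 2*z**3 + 53*z**2 - 58*z + 30)/(z**5 + 3*z**4 - z**3 + 3*z**2 - 90*z - 216)) dz by partial fractions, (3*z**4 + 2*z**3 + 53*z**2 - 58*z + 30)/(z**5 + 3*z**4 - z**3 + 3*z**2 - 90*z - 216) = 4/(z**2 + 9) + 5/(z + 4) - 3/(z + 2) + 1/(z - 3): now ∫(1/(z - 3)) dz + ∫(-3/(z + 2)) dz + ∫(5/(z + 4)) dz + ∫(4/(z**2 + 9)) dz.
Step 2. Evaluate the standard form [assuming z > -4]: now 5*log(z + 4) + ∫(1/(z - 3)) dz + ∫(-3/(z + 2)) dz + ∫(4/(z**2 + 9)) dz.
Step 3. Evaluate the standard form [assuming z > -2]: now -3*log(z + 2) + 5*log(z + 4) + ∫(1/(z - 3)) dz + ∫(4/(z**2 + 9)) dz.
Step 4. Evaluate the standard form [assuming z > 3]: now log(z - 3) - 3*log(z + 2) + 5*log(z + 4) + ∫(4/(z**2 + 9)) dz.
Step 5. Evaluate the standard form: now log(z - 3) - 3*log(z + 2) + 5*log(z + 4) + 4*atan(z/3)/3.
Answer: log(z - 3) - 3*log(z + 2) + 5*log(z + 4) + 4*atan(z/3)/3.


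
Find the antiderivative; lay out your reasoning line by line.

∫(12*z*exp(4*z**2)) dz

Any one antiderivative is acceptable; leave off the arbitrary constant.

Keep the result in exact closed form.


Step 1. Substitute u = z**2, turning ∫(12*z*exp(4*z**2)) dz into ∫(6*exp(4*u)) du: now ∫(6*exp(4*u)) du.
Step 2. Evaluate the standard form: now 3*exp(4*u)/2.
Step 3. Substitute back u = z**2: now 3*exp(4*z**2)/2.
Answer: 3*exp(4*z**2)/2.


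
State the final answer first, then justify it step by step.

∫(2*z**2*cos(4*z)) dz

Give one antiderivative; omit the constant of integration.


The answer is z**2*sin(4*z)/2 + z*cos(4*z)/4 - sin(4*z)/16.
Step 1. Integrate ∫(2*z**2*cos(4*z)) dz by parts with u = z**2, dv = (2*cos(4*z)) dz, so v = sin(4*z)/2: now z**2*sin(4*z)/2 + ∫(-z*sin(4*z)) dz.
Step 2. Integrate ∫(-z*sin(4*z)) dz by parts with u = z, dv = (-sin(4*z)) dz, so v = cos(4*z)/4: now z**2*sin(4*z)/2 + z*cos(4*z)/4 + ∫(-cos(4*z)/4) dz.
Step 3. Evaluate the standard form: now z**2*sin(4*z)/2 + z*cos(4*z)/4 - sin(4*z)/16.
Answer: z**2*sin(4*z)/2 + z*cos(4*z)/4 - sin(4*z)/16.


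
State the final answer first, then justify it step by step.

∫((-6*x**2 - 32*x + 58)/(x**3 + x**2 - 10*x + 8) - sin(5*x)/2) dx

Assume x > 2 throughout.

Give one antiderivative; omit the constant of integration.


The answer is -5*log(x - 2) - 4*log(x - 1) + 3*log(x + 4) + cos(5*x)/10.
Step 1. Rewrite: now ∫((-6*x**2 - 32*x + 58)/(x**3 + x**2 - 10*x + 8)) dx + ∫(-sin(5*x)/2) dx.
Step 2. Decompose ∫((-6*x**2 - 32*x + 58)/(x**3 + x**2 - 10*x + 8)) dx by partial fractions, (-6*x**2 - 32*x + 58)/(x**3 + x**2 - 10*x + 8) = 3/(x + 4) - 4/(x - 1) - 5/(x - 2): now ∫(-5/(x - 2)) dx + ∫(-4/(x - 1)) dx + ∫(3/(x + 4)) dx + ∫(-sin(5*x)/2) dx.
Step 3. Evaluate the standard form [assuming x > 1]: now -4*log(x - 1) + ∫(-5/(x - 2)) dx + ∫(3/(x + 4)) dx + ∫(-sin(5*x)/2) dx.
Step 4. Evaluate the standard form [assuming x > 2]: now -5*log(x - 2) - 4*log(x - 1) + ∫(3/(x + 4)) dx + ∫(-sin(5*x)/2) dx.
Step 5. Evaluate the standard form [assuming x > -4]: now -5*log(x - 2) - 4*log(x - 1) + 3*log(x + 4) + ∫(-sin(5*x)/2) dx.
Step 6. Evaluate the standard form: now -5*log(x - 2) - 4*log(x - 1) + 3*log(x + 4) + cos(5*x)/10.
Answer: -5*log(x - 2) - 4*log(x - 1) + 3*log(x + 4) + cos(5*x)/10.


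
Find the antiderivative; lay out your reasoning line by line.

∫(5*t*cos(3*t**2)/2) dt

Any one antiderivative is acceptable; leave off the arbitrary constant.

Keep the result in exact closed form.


Step 1. Substitute u = t**2, turning ∫(5*t*cos(3*t**2)/2) dt into ∫(5*cos(3*u)/4) du: now ∫(5*cos(3*u)/4) du.
Step 2. Evaluate the standard form: now 5*sin(3*u)/12.
Step 3. Substitute back u = t**2: now 5*sin(3*t**2)/12.
Answer: 5*sin(3*t**2)/12.


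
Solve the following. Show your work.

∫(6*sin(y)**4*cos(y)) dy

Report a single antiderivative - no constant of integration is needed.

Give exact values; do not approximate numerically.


Step 1. Substitute u = sin(y), turning ∫(6*sin(y)**4*cos(y)) dy into ∫(6*u**4) du: now ∫(6*u**4) du.
Step 2. Evaluate the standard form: now 6*u**5/5.
Step 3. Substitute back u = sin(y): now 6*sin(y)**5/5.
Answer: 6*sin(y)**5/5.


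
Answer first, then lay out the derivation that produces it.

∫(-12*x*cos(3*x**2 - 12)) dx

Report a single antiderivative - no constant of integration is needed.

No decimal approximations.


The answer is -2*sin(3*x**2 - 12).
Step 1. Substitute u = x**2 - 4, turning ∫(-12*x*cos(3*x**2 - 12)) dx into ∫(-6*cos(3*u)) du: now ∫(-6*cos(3*u)) du.
Step 2. Evaluate the standard form: now -2*sin(3*u).
Step 3. Substitute back u = x**2 - 4: now -2*sin(3*x**2 - 12).
Answer: -2*sin(3*x**2 - 12).


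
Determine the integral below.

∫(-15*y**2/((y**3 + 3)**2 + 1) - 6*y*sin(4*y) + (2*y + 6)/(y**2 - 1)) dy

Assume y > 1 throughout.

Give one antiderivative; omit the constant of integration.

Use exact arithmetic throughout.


Answer: 3*y*cos(4*y)/2 + 4*log(y - 1) - 2*log(y + 1) - 3*sin(4*y)/8 - 5*atan(y**3 + 3).


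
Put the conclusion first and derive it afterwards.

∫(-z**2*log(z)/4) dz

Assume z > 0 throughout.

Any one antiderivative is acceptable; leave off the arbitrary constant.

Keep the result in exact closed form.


The answer is -z**3*log(z)/12 + z**3/36.
Step 1. Integrate ∫(-z**2*log(z)/4) dz by parts with u = log(z), dv = (-z**2/4) dz, so v = -z**3/12 [assuming z > 0]: now -z**3*log(z)/12 + ∫(z**2/12) dz.
Step 2. Evaluate the standard form: now -z**3*log(z)/12 + z**3/36.
Answer: -z**3*log(z)/12 + z**3/36.


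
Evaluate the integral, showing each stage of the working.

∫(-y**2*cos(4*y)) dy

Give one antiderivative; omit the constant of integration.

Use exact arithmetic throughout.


Step 1. Integrate ∫(-y**2*cos(4*y)) dy by parts with u = y**2, dv = (-cos(4*y)) dy, so v = -sin(4*y)/4: now -y**2*sin(4*y)/4 + ∫(y*sin(4*y)/2) dy.
Step 2. Integrate ∫(y*sin(4*y)/2) dy by parts with u = y, dv = (sin(4*y)/2) dy, so v = -cos(4*y)/8: now -y**2*sin(4*y)/4 - y*cos(4*y)/8 + ∫(cos(4*y)/8) dy.
Step 3. Evaluate the standard form: now -y**2*sin(4*y)/4 - y*cos(4*y)/8 + sin(4*y)/32.
Answer: -y**2*sin(4*y)/4 - y*cos(4*y)/8 + sin(4*y)/32.


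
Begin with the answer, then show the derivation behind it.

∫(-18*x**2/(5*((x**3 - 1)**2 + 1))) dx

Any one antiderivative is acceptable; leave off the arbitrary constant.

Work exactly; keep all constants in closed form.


The answer is -6*atan(x**3 - 1)/5.
Step 1. Substitute u = x**3 - 1, turning ∫(-18*x**2/(5*((x**3 - 1)**2 + 1))) dx into ∫(-6/(5*(u**2 + 1))) du: now ∫(-6/(5*(u**2 + 1))) du.
Step 2. Evaluate the standard form: now -6*atan(u)/5.
Step 3. Substitute back u = x**3 - 1: now -6*atan(x**3 - 1)/5.
Answer: -6*atan(x**3 - 1)/5.


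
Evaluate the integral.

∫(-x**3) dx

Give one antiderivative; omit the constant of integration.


Answer: -x**4/4.


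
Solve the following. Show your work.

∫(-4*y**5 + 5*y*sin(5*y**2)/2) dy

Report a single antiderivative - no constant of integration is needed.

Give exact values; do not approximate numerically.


Step 1. Rewrite: now ∫(-4*y**5) dy + ∫(5*y*sin(5*y**2)/2) dy.
Step 2. Substitute u = y**2, turning ∫(5*y*sin(5*y**2)/2) dy into ∫(5*sin(5*u)/4) du: now ∫(-4*y**5) dy + ∫(5*sin(5*u)/4) du.
Step 3. Evaluate the standard form: now -cos(5*u)/4 + ∫(-4*y**5) dy.
Step 4. Substitute back u = y**2: now -cos(5*y**2)/4 + ∫(-4*y**5) dy.
Step 5. Evaluate the standard form: now -2*y**6/3 - cos(5*y**2)/4.
Answer: -2*y**6/3 - cos(5*y**2)/4.


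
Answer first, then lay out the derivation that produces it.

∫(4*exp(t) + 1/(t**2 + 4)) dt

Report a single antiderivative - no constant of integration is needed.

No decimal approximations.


The answer is 4*exp(t) + atan(t/2)/2.
Step 1. Rewrite: now ∫(1/(t**2 + 4)) dt + ∫(4*exp(t)) dt.
Step 2. Evaluate the standard form: now atan(t/2)/2 + ∫(4*exp(t)) dt.
Step 3. Evaluate the standard form: now 4*exp(t) + atan(t/2)/2.
Answer: 4*exp(t) + atan(t/2)/2.


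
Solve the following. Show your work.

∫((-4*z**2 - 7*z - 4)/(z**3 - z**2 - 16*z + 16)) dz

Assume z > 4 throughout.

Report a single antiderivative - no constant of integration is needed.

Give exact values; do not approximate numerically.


Step 1. Decompose ∫((-4*z**2 - 7*z - 4)/(z**3 - z**2 - 16*z + 16)) dz by partial fractions, (-4*z**2 - 7*z - 4)/(z**3 - z**2 - 16*z + 16) = -1/(z + 4) + 1/(z - 1) - 4/(z - 4): now ∫(-4/(z - 4)) dz + ∫(1/(z - 1)) dz + ∫(-1/(z + 4)) dz.
Step 2. Evaluate the standard form [assuming z > -4]: now -log(z + 4) + ∫(-4/(z - 4)) dz + ∫(1/(z - 1)) dz.
Step 3. Evaluate the standard form [assuming z > 1]: now log(z - 1) - log(z + 4) + ∫(-4/(z - 4)) dz.
Step 4. Evaluate the standard form [assuming z > 4]: now -4*log(z - 4) + log(z - 1) - log(z + 4).
Answer: -4*log(z - 4) + log(z - 1) - log(z + 4).


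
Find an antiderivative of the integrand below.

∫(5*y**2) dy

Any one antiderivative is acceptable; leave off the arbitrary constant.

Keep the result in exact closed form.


Answer: 5*y**3/3.


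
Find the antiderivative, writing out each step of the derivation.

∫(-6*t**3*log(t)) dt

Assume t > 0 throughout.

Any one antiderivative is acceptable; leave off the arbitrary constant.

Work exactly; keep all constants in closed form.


Step 1. Integrate ∫(-6*t**3*log(t)) dt by parts with u = log(t), dv = (-6*t**3) dt, so v = -3*t**4/2 [assuming t > 0]: now -3*t**4*log(t)/2 + ∫(3*t**3/2) dt.
Step 2. Evaluate the standard form: now -3*t**4*log(t)/2 + 3*t**4/8.
Answer: -3*t**4*log(t)/2 + 3*t**4/8.


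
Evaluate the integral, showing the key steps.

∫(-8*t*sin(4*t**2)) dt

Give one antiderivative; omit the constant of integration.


Step 1. Substitute u = t**2, turning ∫(-8*t*sin(4*t**2)) dt into ∫(-4*sin(4*u)) du: now ∫(-4*sin(4*u)) du.
Step 2. Evaluate the standard form: now cos(4*u).
Step 3. Substitute back u = t**2: now cos(4*t**2).
Answer: cos(4*t**2).


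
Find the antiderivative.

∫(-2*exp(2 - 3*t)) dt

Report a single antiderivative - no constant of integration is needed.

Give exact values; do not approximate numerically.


Answer: 2*exp(2 - 3*t)/3.


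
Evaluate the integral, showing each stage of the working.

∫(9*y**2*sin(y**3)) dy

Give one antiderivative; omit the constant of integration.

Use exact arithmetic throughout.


Step 1. Substitute u = y**3, turning ∫(9*y**2*sin(y**3)) dy into ∫(3*sin(u)) du: now ∫(3*sin(u)) du.
Step 2. Evaluate the standard form: now -3*cos(u).
Step 3. Substitute back u = y**3: now -3*cos(y**3).
Answer: -3*cos(y**3).


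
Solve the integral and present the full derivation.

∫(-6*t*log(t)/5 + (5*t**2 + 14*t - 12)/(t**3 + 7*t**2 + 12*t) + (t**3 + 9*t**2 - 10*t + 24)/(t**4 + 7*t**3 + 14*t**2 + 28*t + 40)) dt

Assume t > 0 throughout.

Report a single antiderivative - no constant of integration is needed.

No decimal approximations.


Step 1. Rewrite: now ∫(-6*t*log(t)/5) dt + ∫((5*t**2 + 14*t - 12)/(t**3 + 7*t**2 + 12*t)) dt + ∫((t**3 + 9*t**2 - 10*t + 24)/(t**4 + 7*t**3 + 14*t**2 + 28*t + 40)) dt.
Step 2. Integrate ∫(-6*t*log(t)/5) dt by parts with u = log(t), dv = (-6*t/5) dt, so v = -3*t**2/5 [assuming t > 0]: now -3*t**2*log(t)/5 + ∫(3*t/5) dt + ∫((5*t**2 + 14*t - 12)/(t**3 + 7*t**2 + 12*t)) dt + ∫((t**3 + 9*t**2 - 10*t + 24)/(t**4 + 7*t**3 + 14*t**2 + 28*t + 40)) dt.
Step 3. Evaluate the standard form: now -3*t**2*log(t)/5 + 3*t**2/10 + ∫((5*t**2 + 14*t - 12)/(t**3 + 7*t**2 + 12*t)) dt + ∫((t**3 + 9*t**2 - 10*t + 24)/(t**4 + 7*t**3 + 14*t**2 + 28*t + 40)) dt.
Step 4. Decompose ∫((t**3 + 9*t**2 - 10*t + 24)/(t**4 + 7*t**3 + 14*t**2 + 28*t + 40)) dt by partial fractions, (t**3 + 9*t**2 - 10*t + 24)/(t**4 + 7*t**3 + 14*t**2 + 28*t + 40) = -2/(t**2 + 4) - 2/(t + 5) + 3/(t + 2): now -3*t**2*log(t)/5 + 3*t**2/10 + ∫((5*t**2 + 14*t - 12)/(t**3 + 7*t**2 + 12*t)) dt + ∫(3/(t + 2)) dt + ∫(-2/(t + 5)) dt + ∫(-2/(t**2 + 4)) dt.
Step 5. Evaluate the standard form [assuming t > -2]: now -3*t**2*log(t)/5 + 3*t**2/10 + 3*log(t + 2) + ∫((5*t**2 + 14*t - 12)/(t**3 + 7*t**2 + 12*t)) dt + ∫(-2/(t + 5)) dt + ∫(-2/(t**2 + 4)) dt.
Step 6. Evaluate the standard form [assuming t > -5]: now -3*t**2*log(t)/5 + 3*t**2/10 + 3*log(t + 2) - 2*log(t + 5) + ∫((5*t**2 + 14*t - 12)/(t**3 + 7*t**2 + 12*t)) dt + ∫(-2/(t**2 + 4)) dt.
Step 7. Evaluate the standard form: now -3*t**2*log(t)/5 + 3*t**2/10 + 3*log(t + 2) - 2*log(t + 5) - atan(t/2) + ∫((5*t**2 + 14*t - 12)/(t**3 + 7*t**2 + 12*t)) dt.
Step 8. Decompose ∫((5*t**2 + 14*t - 12)/(t**3 + 7*t**2 + 12*t)) dt by partial fractions, (5*t**2 + 14*t - 12)/(t**3 + 7*t**2 + 12*t) = 3/(t + 4) + 3/(t + 3) - 1/t: now -3*t**2*log(t)/5 + 3*t**2/10 + 3*log(t + 2) - 2*log(t + 5) - atan(t/2) + ∫(-1/t) dt + ∫(3/(t + 3)) dt + ∫(3/(t + 4)) dt.
Step 9. Evaluate the standard form [assuming t > 0]: now -3*t**2*log(t)/5 + 3*t**2/10 - log(t) + 3*log(t + 2) - 2*log(t + 5) - atan(t/2) + ∫(3/(t + 3)) dt + ∫(3/(t + 4)) dt.
Step 10. Evaluate the standard form [assuming t > -4]: now -3*t**2*log(t)/5 + 3*t**2/10 - log(t) + 3*log(t + 2) + 3*log(t + 4) - 2*log(t + 5) - atan(t/2) + ∫(3/(t + 3)) dt.
Step 11. Evaluate the standard form [assuming t > -3]: now -3*t**2*log(t)/5 + 3*t**2/10 - log(t) + 3*log(t + 2) + 3*log(t + 3) + 3*log(t + 4) - 2*log(t + 5) - atan(t/2).
Answer: -3*t**2*log(t)/5 + 3*t**2/10 - log(t) + 3*log(t + 2) + 3*log(t + 3) + 3*log(t + 4) - 2*log(t + 5) - atan(t/2).


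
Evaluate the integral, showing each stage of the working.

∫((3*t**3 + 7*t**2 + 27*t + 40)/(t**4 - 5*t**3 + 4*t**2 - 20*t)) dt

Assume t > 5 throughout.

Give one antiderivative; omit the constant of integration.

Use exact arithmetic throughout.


Step 1. Decompose ∫((3*t**3 + 7*t**2 + 27*t + 40)/(t**4 - 5*t**3 + 4*t**2 - 20*t)) dt by partial fractions, (3*t**3 + 7*t**2 + 27*t + 40)/(t**4 - 5*t**3 + 4*t**2 - 20*t) = -3/(t**2 + 4) + 5/(t - 5) - 2/t: now ∫(-2/t) dt + ∫(5/(t - 5)) dt + ∫(-3/(t**2 + 4)) dt.
Step 2. Evaluate the standard form [assuming t > 5]: now 5*log(t - 5) + ∫(-2/t) dt + ∫(-3/(t**2 + 4)) dt.
Step 3. Evaluate the standard form [assuming t > 0]: now -2*log(t) + 5*log(t - 5) + ∫(-3/(t**2 + 4)) dt.
Step 4. Evaluate the standard form: now -2*log(t) + 5*log(t - 5) - 3*atan(t/2)/2.
Answer: -2*log(t) + 5*log(t - 5) - 3*atan(t/2)/2.


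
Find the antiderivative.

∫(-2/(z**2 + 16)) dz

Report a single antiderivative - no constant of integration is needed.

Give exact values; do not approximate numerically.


Answer: -atan(z/4)/2.


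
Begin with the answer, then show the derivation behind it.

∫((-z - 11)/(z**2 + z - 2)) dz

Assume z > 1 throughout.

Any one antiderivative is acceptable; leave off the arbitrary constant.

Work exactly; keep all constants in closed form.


The answer is -4*log(z - 1) + 3*log(z + 2).
Step 1. Decompose ∫((-z - 11)/(z**2 + z - 2)) dz by partial fractions, (-z - 11)/(z**2 + z - 2) = 3/(z + 2) - 4/(z - 1): now ∫(-4/(z - 1)) dz + ∫(3/(z + 2)) dz.
Step 2. Evaluate the standard form [assuming z > 1]: now -4*log(z - 1) + ∫(3/(z + 2)) dz.
Step 3. Evaluate the standard form [assuming z > -2]: now -4*log(z - 1) + 3*log(z + 2).
Answer: -4*log(z - 1) + 3*log(z + 2).


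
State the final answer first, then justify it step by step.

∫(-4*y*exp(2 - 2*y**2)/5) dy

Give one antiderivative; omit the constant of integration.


The answer is exp(2 - 2*y**2)/5.
Step 1. Substitute u = y**2 - 1, turning ∫(-4*y*exp(2 - 2*y**2)/5) dy into ∫(-2*exp(-2*u)/5) du: now ∫(-2*exp(-2*u)/5) du.
Step 2. Evaluate the standard form: now exp(-2*u)/5.
Step 3. Substitute back u = y**2 - 1: now exp(2 - 2*y**2)/5.
Answer: exp(2 - 2*y**2)/5.


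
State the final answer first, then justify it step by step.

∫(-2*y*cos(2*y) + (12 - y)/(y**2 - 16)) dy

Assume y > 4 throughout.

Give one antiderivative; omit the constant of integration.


The answer is -y*sin(2*y) + log(y - 4) - 2*log(y + 4) - cos(2*y)/2.
Step 1. Rewrite: now ∫(-2*y*cos(2*y)) dy + ∫((12 - y)/(y**2 - 16)) dy.
Step 2. Decompose ∫((12 - y)/(y**2 - 16)) dy by partial fractions, (12 - y)/(y**2 - 16) = -2/(y + 4) + 1/(y - 4): now ∫(-2*y*cos(2*y)) dy + ∫(1/(y - 4)) dy + ∫(-2/(y + 4)) dy.
Step 3. Evaluate the standard form [assuming y > -4]: now -2*log(y + 4) + ∫(-2*y*cos(2*y)) dy + ∫(1/(y - 4)) dy.
Step 4. Evaluate the standard form [assuming y > 4]: now log(y - 4) - 2*log(y + 4) + ∫(-2*y*cos(2*y)) dy.
Step 5. Integrate ∫(-2*y*cos(2*y)) dy by parts with u = y, dv = (-2*cos(2*y)) dy, so v = -sin(2*y): now -y*sin(2*y) + log(y - 4) - 2*log(y + 4) + ∫(sin(2*y)) dy.
Step 6. Evaluate the standard form: now -y*sin(2*y) + log(y - 4) - 2*log(y + 4) - cos(2*y)/2.
Answer: -y*sin(2*y) + log(y - 4) - 2*log(y + 4) - cos(2*y)/2.


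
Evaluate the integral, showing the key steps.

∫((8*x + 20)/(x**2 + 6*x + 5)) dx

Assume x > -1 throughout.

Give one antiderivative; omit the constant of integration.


Step 1. Decompose ∫((8*x + 20)/(x**2 + 6*x + 5)) dx by partial fractions, (8*x + 20)/(x**2 + 6*x + 5) = 5/(x + 5) + 3/(x + 1): now ∫(3/(x + 1)) dx + ∫(5/(x + 5)) dx.
Step 2. Evaluate the standard form [assuming x > -1]: now 3*log(x + 1) + ∫(5/(x + 5)) dx.
Step 3. Evaluate the standard form [assuming x > -5]: now 3*log(x + 1) + 5*log(x + 5).
Answer: 3*log(x + 1) + 5*log(x + 5).


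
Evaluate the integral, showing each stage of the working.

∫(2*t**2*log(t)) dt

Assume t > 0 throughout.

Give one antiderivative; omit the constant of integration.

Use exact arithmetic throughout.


Step 1. Integrate ∫(2*t**2*log(t)) dt by parts with u = log(t), dv = (2*t**2) dt, so v = 2*t**3/3 [assuming t > 0]: now 2*t**3*log(t)/3 + ∫(-2*t**2/3) dt.
Step 2. Evaluate the standard form: now 2*t**3*log(t)/3 - 2*t**3/9.
Answer: 2*t**3*log(t)/3 - 2*t**3/9.


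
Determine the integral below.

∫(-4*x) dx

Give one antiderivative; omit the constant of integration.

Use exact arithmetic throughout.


Answer: -2*x**2.


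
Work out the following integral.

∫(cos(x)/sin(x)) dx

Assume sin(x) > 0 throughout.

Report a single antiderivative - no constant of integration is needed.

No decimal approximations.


Answer: log(sin(x)).


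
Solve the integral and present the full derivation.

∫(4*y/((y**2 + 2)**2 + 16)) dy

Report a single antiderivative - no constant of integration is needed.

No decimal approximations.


Step 1. Substitute u = y**2 + 2, turning ∫(4*y/((y**2 + 2)**2 + 16)) dy into ∫(2/(u**2 + 16)) du: now ∫(2/(u**2 + 16)) du.
Step 2. Evaluate the standard form: now atan(u/4)/2.
Step 3. Substitute back u = y**2 + 2: now atan(y**2/4 + 1/2)/2.
Answer: atan(y**2/4 + 1/2)/2.


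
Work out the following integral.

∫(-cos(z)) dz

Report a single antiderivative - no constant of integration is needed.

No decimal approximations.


Answer: -sin(z).


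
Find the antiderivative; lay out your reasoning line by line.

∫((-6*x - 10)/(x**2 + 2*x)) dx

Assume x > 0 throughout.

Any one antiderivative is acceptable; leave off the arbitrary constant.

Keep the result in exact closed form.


Step 1. Decompose ∫((-6*x - 10)/(x**2 + 2*x)) dx by partial fractions, (-6*x - 10)/(x**2 + 2*x) = -1/(x + 2) - 5/x: now ∫(-5/x) dx + ∫(-1/(x + 2)) dx.
Step 2. Evaluate the standard form [assuming x > 0]: now -5*log(x) + ∫(-1/(x + 2)) dx.
Step 3. Evaluate the standard form [assuming x > -2]: now -5*log(x) - log(x + 2).
Answer: -5*log(x) - log(x + 2).


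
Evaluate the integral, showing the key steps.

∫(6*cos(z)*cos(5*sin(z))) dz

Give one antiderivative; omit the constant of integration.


Step 1. Substitute u = sin(z), turning ∫(6*cos(z)*cos(5*sin(z))) dz into ∫(6*cos(5*u)) du: now ∫(6*cos(5*u)) du.
Step 2. Evaluate the standard form: now 6*sin(5*u)/5.
Step 3. Substitute back u = sin(z): now 6*sin(5*sin(z))/5.
Answer: 6*sin(5*sin(z))/5.


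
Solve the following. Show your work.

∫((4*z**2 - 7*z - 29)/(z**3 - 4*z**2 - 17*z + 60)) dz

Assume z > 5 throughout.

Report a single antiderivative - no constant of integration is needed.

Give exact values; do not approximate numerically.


Step 1. Decompose ∫((4*z**2 - 7*z - 29)/(z**3 - 4*z**2 - 17*z + 60)) dz by partial fractions, (4*z**2 - 7*z - 29)/(z**3 - 4*z**2 - 17*z + 60) = 1/(z + 4) + 1/(z - 3) + 2/(z - 5): now ∫(2/(z - 5)) dz + ∫(1/(z - 3)) dz + ∫(1/(z + 4)) dz.
Step 2. Evaluate the standard form [assuming z > 3]: now log(z - 3) + ∫(2/(z - 5)) dz + ∫(1/(z + 4)) dz.
Step 3. Evaluate the standard form [assuming z > 5]: now 2*log(z - 5) + log(z - 3) + ∫(1/(z + 4)) dz.
Step 4. Evaluate the standard form [assuming z > -4]: now 2*log(z - 5) + log(z - 3) + log(z + 4).
Answer: 2*log(z - 5) + log(z - 3) + log(z + 4).


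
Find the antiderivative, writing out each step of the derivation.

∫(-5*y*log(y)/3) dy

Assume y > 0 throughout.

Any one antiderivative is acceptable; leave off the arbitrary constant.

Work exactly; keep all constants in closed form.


Step 1. Integrate ∫(-5*y*log(y)/3) dy by parts with u = log(y), dv = (-5*y/3) dy, so v = -5*y**2/6 [assuming y > 0]: now -5*y**2*log(y)/6 + ∫(5*y/6) dy.
Step 2. Evaluate the standard form: now -5*y**2*log(y)/6 + 5*y**2/12.
Answer: -5*y**2*log(y)/6 + 5*y**2/12.
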